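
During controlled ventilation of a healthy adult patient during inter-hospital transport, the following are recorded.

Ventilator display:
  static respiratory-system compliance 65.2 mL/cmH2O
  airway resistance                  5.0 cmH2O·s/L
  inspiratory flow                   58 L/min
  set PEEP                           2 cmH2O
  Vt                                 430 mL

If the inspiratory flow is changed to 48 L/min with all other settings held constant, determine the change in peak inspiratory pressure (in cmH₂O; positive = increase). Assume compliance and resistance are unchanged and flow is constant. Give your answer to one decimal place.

Flow: 58 L/min ÷ 60 = 0.9667 L/s.
New flow: 48 L/min ÷ 60 = 0.8 L/s.
PIP = Vt/C + R·V̇ + PEEP (constant-flow equation of motion).
Only the resistive term changes: ΔPIP = R × ΔV̇ = 5.0 × (0.8 − 0.9667) = 5.0 × -0.1667 = -0.8335 cmH2O.

-0.8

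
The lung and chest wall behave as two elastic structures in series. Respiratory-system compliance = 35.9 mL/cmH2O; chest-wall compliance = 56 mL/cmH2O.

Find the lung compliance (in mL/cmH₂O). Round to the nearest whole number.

100

1/CL = 1/Crs − 1/Ccw.
1/CL = 1/35.9 − 1/56 = 0.009998.
CL = 100.02 mL/cmH2O.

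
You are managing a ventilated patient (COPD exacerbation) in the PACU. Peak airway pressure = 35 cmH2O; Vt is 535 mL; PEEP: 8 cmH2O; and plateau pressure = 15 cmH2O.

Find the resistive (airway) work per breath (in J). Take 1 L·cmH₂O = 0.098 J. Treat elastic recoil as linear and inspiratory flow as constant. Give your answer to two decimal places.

With constant inspiratory flow the resistive pressure is constant at PIP − Pplat = 35 − 15 = 20.0 cmH2O, so resistive work = 20.0 × 0.535 = 10.7 L·cmH2O.
× 0.098 J/(L·cmH2O) → 1.049 J.

1.05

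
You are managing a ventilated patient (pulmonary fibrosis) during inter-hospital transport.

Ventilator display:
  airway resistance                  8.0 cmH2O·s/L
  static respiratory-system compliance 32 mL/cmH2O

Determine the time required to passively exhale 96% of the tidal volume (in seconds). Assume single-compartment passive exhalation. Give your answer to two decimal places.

τ = R × C = 8.0 × 32 mL/cmH2O = 8.0 × 0.032 L/cmH2O = 0.256 s.
Exhaled fraction f = 1 − e^(−t/τ) → t = −τ·ln(1 − f) = −0.256·ln(0.04) = 0.824 s.

0.82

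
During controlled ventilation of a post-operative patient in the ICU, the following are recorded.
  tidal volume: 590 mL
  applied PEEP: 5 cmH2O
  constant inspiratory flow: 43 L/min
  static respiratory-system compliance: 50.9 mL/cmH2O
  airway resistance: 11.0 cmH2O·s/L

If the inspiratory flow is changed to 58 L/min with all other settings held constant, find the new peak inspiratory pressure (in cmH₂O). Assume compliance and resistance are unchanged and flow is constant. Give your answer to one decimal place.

Flow: 43 L/min ÷ 60 = 0.7167 L/s.
New flow: 58 L/min ÷ 60 = 0.9667 L/s.
PIP = Vt/C + R·V̇ + PEEP (constant-flow equation of motion).
Only the resistive term changes: ΔPIP = R × ΔV̇ = 11.0 × (0.9667 − 0.7167) = 11.0 × 0.25 = 2.75 cmH2O.
Original PIP = 590/50.9 + 11.0×0.7167 + 5 = 24.475 cmH2O; new PIP = 24.475 + (2.75) = 27.225 cmH2O.

27.2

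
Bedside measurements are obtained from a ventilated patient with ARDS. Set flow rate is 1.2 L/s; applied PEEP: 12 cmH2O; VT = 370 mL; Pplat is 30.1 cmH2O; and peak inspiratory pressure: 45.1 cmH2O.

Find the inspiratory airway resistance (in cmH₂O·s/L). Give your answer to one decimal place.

12.5

Raw = (PIP − Pplat) / flow = (45.1 − 30.1) / 1.2 = 15.0 / 1.2 = 12.5 cmH2O·s/L.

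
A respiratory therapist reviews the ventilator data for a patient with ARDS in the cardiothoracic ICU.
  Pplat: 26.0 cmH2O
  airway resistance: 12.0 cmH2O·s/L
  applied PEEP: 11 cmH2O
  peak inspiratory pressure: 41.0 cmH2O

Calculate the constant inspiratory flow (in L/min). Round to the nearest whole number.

flow = (PIP − Pplat) / Raw = (41.0 − 26.0) / 12.0 = 1.25 L/s × 60 = 75.0 L/min.

75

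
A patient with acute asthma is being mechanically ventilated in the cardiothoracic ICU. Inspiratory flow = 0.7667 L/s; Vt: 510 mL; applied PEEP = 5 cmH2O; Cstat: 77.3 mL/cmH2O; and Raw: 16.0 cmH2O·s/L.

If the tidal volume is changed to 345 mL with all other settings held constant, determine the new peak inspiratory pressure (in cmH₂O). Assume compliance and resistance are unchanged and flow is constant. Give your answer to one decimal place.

PIP = Vt/C + R·V̇ + PEEP (constant-flow equation of motion).
Only the elastic term changes: ΔPIP = ΔVt / C = (345 − 510) / 77.3 = -2.135 cmH2O.
Original PIP = 510/77.3 + 16.0×0.7667 + 5 = 23.865 cmH2O; new PIP = 23.865 + (-2.135) = 21.73 cmH2O.

21.7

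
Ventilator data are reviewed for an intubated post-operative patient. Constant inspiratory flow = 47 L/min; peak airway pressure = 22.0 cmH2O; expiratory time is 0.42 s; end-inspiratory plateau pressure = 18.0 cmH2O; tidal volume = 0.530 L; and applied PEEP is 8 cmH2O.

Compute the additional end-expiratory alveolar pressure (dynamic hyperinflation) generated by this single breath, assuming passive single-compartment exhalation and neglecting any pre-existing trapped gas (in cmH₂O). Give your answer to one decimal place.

2.1

Flow: 47 L/min ÷ 60 = 0.7833 L/s.
R = (PIP − Pplat)/V̇ = (22.0 − 18.0) / 0.7833 = 4.0/0.7833 = 5.107 cmH2O·s/L.
C = Vt/(Pplat − PEEP) = 530.0 / (18.0 − 8) = 530.0/10.0 = 53.0 mL/cmH2O.
τ = R × C = 5.107 × 0.053 L/cmH2O = 0.2707 s.
Fraction remaining = e^(−Te/τ) = e^(−0.42/0.2707) = 0.2119; trapped volume = 530.0 × 0.2119 = 112.31 mL.
Additional alveolar pressure from trapping ≈ V_trapped / C = 112.31 / 53.0 = 2.119 cmH2O.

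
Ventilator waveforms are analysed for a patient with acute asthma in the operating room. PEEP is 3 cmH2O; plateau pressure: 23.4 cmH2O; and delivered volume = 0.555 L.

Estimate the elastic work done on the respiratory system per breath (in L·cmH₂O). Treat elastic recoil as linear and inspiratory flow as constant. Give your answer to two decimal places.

5.66

Elastic work ≈ ½ × (Pplat − PEEP) × Vt = 0.5 × (23.4 − 3) × 0.555 L = 0.5 × 20.4 × 0.555 = 5.661 L·cmH2O.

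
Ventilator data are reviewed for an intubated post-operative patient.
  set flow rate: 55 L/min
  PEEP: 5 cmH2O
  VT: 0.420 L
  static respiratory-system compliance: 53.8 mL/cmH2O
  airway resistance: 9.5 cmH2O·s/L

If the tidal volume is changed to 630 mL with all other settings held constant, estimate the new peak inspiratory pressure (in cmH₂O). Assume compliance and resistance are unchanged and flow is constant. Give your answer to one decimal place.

25.4

Flow: 55 L/min ÷ 60 = 0.9167 L/s.
PIP = Vt/C + R·V̇ + PEEP (constant-flow equation of motion).
Only the elastic term changes: ΔPIP = ΔVt / C = (630 − 420) / 53.8 = 3.903 cmH2O.
Original PIP = 420/53.8 + 9.5×0.9167 + 5 = 21.515 cmH2O; new PIP = 21.515 + (3.903) = 25.418 cmH2O.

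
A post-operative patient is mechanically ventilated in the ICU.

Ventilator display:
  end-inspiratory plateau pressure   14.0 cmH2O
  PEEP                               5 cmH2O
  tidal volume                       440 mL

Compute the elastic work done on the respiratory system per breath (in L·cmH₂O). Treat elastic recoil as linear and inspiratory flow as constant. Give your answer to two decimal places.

Elastic work ≈ ½ × (Pplat − PEEP) × Vt = 0.5 × (14.0 − 5) × 0.440 L = 0.5 × 9.0 × 0.440 = 1.98 L·cmH2O.

1.98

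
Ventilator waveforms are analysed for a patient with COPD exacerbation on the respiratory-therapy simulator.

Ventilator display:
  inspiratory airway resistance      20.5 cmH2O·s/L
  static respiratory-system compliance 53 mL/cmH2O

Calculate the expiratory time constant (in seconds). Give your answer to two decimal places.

τ = R × C = 20.5 × 53 mL/cmH2O = 20.5 × 0.053 L/cmH2O = 1.087 s.

1.09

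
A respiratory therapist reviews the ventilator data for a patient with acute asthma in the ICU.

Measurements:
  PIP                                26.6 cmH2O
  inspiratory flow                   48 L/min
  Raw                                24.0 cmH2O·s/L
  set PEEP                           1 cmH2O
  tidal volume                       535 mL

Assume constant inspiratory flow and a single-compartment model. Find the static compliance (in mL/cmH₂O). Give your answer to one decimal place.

83.6

Flow: 48 L/min ÷ 60 = 0.8 L/s.
Equation of motion (constant flow): PIP = Vt/C + R·V̇ + PEEP.
Vt/C = PIP − R·V̇ − PEEP = 26.6 − 24.0×0.8 − 1 = 26.6 − 19.2 − 1 = 6.4 cmH2O.
C = Vt / 6.4 = 535 / 6.4 = 83.594 mL/cmH2O.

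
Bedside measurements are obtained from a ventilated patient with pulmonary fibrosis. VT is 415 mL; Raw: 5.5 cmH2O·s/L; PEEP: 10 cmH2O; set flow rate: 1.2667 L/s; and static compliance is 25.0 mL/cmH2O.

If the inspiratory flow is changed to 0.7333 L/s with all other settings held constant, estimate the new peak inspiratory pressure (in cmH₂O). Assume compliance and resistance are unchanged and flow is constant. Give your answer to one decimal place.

PIP = Vt/C + R·V̇ + PEEP (constant-flow equation of motion).
Only the resistive term changes: ΔPIP = R × ΔV̇ = 5.5 × (0.7333 − 1.2667) = 5.5 × -0.5334 = -2.934 cmH2O.
Original PIP = 415/25.0 + 5.5×1.2667 + 10 = 33.567 cmH2O; new PIP = 33.567 + (-2.934) = 30.633 cmH2O.

30.6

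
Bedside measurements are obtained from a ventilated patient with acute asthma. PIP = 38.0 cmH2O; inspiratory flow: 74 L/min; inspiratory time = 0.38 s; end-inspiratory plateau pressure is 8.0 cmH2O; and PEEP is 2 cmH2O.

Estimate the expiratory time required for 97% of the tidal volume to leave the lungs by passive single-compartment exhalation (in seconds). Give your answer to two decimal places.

Flow: 74 L/min ÷ 60 = 1.2333 L/s.
Vt = flow × Ti = 1.2333 L/s × 0.38 s × 1000 mL/L = 468.65 mL.
R = (PIP − Pplat)/V̇ = (38.0 − 8.0) / 1.2333 = 30.0/1.2333 = 24.325 cmH2O·s/L.
C = Vt/(Pplat − PEEP) = 468.65 / (8.0 − 2) = 468.65/6.0 = 78.108 mL/cmH2O.
τ = R × C = 24.325 × 0.07811 L/cmH2O = 1.9 s.
t = −τ·ln(1 − 0.97) = −1.9·ln(0.03) = 6.662 s.

6.66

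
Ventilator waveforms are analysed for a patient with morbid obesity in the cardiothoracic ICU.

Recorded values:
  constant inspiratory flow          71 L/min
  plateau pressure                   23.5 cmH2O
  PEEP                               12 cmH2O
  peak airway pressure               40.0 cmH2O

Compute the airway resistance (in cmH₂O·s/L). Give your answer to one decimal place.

13.9

Flow: 71 L/min ÷ 60 = 1.1833 L/s.
Raw = (PIP − Pplat) / flow = (40.0 − 23.5) / 1.1833 = 16.5 / 1.1833 = 13.944 cmH2O·s/L.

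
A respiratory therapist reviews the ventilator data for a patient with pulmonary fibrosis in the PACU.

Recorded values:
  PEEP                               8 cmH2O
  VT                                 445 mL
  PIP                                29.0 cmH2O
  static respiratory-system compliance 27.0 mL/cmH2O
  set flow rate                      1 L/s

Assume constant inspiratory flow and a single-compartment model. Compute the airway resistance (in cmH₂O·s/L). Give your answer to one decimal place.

Equation of motion (constant flow): PIP = Vt/C + R·V̇ + PEEP.
R·V̇ = PIP − Vt/C − PEEP = 29.0 − 445/27.0 − 8 = 29.0 − 16.481 − 8 = 4.519 cmH2O.
R = 4.519 / 1 = 4.519 cmH2O·s/L.

4.5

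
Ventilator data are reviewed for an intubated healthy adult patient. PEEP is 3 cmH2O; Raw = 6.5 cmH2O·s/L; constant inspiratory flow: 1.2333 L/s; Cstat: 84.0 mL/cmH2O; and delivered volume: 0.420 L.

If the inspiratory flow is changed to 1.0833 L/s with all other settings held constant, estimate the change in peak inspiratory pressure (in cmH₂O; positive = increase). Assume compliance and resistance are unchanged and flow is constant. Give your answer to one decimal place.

PIP = Vt/C + R·V̇ + PEEP (constant-flow equation of motion).
Only the resistive term changes: ΔPIP = R × ΔV̇ = 6.5 × (1.0833 − 1.2333) = 6.5 × -0.15 = -0.975 cmH2O.

-1.0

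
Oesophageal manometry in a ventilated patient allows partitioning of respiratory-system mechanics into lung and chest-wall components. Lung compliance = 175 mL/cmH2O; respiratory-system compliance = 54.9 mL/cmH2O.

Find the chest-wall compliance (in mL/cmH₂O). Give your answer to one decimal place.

80.0

1/Ccw = 1/Crs − 1/CL.
1/Ccw = 1/54.9 − 1/175 = 0.0125.
Ccw = 80.0 mL/cmH2O.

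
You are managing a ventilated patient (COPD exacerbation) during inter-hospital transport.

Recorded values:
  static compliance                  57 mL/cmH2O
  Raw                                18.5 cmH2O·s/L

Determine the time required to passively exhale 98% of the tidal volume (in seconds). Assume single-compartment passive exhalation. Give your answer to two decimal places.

τ = R × C = 18.5 × 57 mL/cmH2O = 18.5 × 0.057 L/cmH2O = 1.055 s.
Exhaled fraction f = 1 − e^(−t/τ) → t = −τ·ln(1 − f) = −1.055·ln(0.02) = 4.127 s.

4.13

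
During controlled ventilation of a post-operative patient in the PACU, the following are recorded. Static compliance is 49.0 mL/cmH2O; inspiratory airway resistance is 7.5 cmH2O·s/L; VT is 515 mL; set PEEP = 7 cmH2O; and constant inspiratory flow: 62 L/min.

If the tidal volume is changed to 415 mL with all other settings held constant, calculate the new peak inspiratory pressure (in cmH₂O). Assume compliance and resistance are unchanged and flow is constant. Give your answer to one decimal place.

Flow: 62 L/min ÷ 60 = 1.0333 L/s.
PIP = Vt/C + R·V̇ + PEEP (constant-flow equation of motion).
Only the elastic term changes: ΔPIP = ΔVt / C = (415 − 515) / 49.0 = -2.041 cmH2O.
Original PIP = 515/49.0 + 7.5×1.0333 + 7 = 25.26 cmH2O; new PIP = 25.26 + (-2.041) = 23.219 cmH2O.

23.2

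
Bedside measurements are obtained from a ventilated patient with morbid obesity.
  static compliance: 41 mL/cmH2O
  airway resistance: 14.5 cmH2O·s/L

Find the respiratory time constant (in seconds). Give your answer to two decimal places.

0.59

τ = R × C = 14.5 × 41 mL/cmH2O = 14.5 × 0.041 L/cmH2O = 0.5945 s.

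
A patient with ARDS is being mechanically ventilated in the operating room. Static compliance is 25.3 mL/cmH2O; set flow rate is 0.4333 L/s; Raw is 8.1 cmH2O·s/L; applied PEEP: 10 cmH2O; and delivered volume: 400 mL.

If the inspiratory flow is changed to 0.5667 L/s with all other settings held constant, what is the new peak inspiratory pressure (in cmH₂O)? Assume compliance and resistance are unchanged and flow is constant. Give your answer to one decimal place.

PIP = Vt/C + R·V̇ + PEEP (constant-flow equation of motion).
Only the resistive term changes: ΔPIP = R × ΔV̇ = 8.1 × (0.5667 − 0.4333) = 8.1 × 0.1334 = 1.081 cmH2O.
Original PIP = 400/25.3 + 8.1×0.4333 + 10 = 29.32 cmH2O; new PIP = 29.32 + (1.081) = 30.401 cmH2O.

30.4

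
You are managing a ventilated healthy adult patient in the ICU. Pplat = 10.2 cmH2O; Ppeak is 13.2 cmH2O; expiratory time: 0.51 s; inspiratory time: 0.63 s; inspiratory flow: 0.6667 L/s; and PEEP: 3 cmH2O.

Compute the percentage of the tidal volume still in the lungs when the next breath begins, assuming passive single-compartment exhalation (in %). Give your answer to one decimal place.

14.3

Vt = flow × Ti = 0.6667 L/s × 0.63 s × 1000 mL/L = 420.02 mL.
R = (PIP − Pplat)/V̇ = (13.2 − 10.2) / 0.6667 = 3.0/0.6667 = 4.5 cmH2O·s/L.
C = Vt/(Pplat − PEEP) = 420.02 / (10.2 − 3) = 420.02/7.2 = 58.336 mL/cmH2O.
τ = R × C = 4.5 × 0.05834 L/cmH2O = 0.2625 s.
Fraction remaining at end-expiration = e^(−Te/τ) = e^(−0.51/0.2625) = 0.1433 → 14.33%.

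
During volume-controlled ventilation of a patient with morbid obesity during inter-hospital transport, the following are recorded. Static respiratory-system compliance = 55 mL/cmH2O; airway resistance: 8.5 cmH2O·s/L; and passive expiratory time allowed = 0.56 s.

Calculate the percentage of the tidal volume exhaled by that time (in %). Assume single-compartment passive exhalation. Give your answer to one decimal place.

69.8

τ = R × C = 8.5 × 55 mL/cmH2O = 8.5 × 0.055 L/cmH2O = 0.4675 s.
Passive exhalation: V(t)/V₀ = e^(−t/τ) = e^(−0.56/0.4675) = 0.3018.
Fraction exhaled = 1 − 0.3018 = 0.6982 → 69.82%.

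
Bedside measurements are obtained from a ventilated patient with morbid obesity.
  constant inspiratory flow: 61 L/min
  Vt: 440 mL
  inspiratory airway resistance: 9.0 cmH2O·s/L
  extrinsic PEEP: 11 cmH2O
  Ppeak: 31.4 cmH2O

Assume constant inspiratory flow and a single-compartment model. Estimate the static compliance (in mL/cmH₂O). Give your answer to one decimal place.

39.1

Flow: 61 L/min ÷ 60 = 1.0167 L/s.
Equation of motion (constant flow): PIP = Vt/C + R·V̇ + PEEP.
Vt/C = PIP − R·V̇ − PEEP = 31.4 − 9.0×1.0167 − 11 = 31.4 − 9.15 − 11 = 11.25 cmH2O.
C = Vt / 11.25 = 440 / 11.25 = 39.111 mL/cmH2O.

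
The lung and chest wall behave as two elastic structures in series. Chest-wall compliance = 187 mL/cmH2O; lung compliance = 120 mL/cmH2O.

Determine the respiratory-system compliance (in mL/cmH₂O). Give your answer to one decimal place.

Lung and chest wall are elastances in series: 1/Crs = 1/CL + 1/Ccw.
1/Crs = 1/120 + 1/187 = 0.01368.
Crs = 73.099 mL/cmH2O.

73.1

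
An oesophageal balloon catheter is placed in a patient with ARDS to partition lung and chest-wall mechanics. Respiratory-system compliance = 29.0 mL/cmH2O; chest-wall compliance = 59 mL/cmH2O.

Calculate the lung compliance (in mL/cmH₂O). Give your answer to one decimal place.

57.0

1/CL = 1/Crs − 1/Ccw.
1/CL = 1/29.0 − 1/59 = 0.01753.
CL = 57.045 mL/cmH2O.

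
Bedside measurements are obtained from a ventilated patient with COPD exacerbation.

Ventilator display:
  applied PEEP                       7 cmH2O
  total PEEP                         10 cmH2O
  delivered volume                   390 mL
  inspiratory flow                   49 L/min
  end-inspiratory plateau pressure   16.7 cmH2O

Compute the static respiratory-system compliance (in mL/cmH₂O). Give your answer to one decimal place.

End-expiratory occlusion gives total PEEP = 10 cmH2O (intrinsic PEEP = 10 − 7 = 3). Use total PEEP for the elastic gradient.
Cstat = Vt / (Pplat − PEEPtotal) = 390 / (16.7 − 10) = 390 / 6.7 = 58.209 mL/cmH2O.

58.2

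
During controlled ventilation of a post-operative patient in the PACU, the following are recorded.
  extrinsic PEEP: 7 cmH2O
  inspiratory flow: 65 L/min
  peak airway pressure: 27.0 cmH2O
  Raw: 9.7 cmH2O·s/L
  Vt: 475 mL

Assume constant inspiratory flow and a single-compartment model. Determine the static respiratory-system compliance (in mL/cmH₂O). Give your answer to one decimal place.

Flow: 65 L/min ÷ 60 = 1.0833 L/s.
Equation of motion (constant flow): PIP = Vt/C + R·V̇ + PEEP.
Vt/C = PIP − R·V̇ − PEEP = 27.0 − 9.7×1.0833 − 7 = 27.0 − 10.508 − 7 = 9.492 cmH2O.
C = Vt / 9.492 = 475 / 9.492 = 50.042 mL/cmH2O.

50.0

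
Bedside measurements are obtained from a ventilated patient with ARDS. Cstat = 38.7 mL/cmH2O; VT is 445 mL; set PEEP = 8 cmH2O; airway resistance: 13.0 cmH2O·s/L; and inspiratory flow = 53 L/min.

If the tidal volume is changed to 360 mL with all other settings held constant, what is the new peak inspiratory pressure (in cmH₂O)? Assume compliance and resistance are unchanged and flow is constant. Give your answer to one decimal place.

28.8

Flow: 53 L/min ÷ 60 = 0.8833 L/s.
PIP = Vt/C + R·V̇ + PEEP (constant-flow equation of motion).
Only the elastic term changes: ΔPIP = ΔVt / C = (360 − 445) / 38.7 = -2.196 cmH2O.
Original PIP = 445/38.7 + 13.0×0.8833 + 8 = 30.982 cmH2O; new PIP = 30.982 + (-2.196) = 28.786 cmH2O.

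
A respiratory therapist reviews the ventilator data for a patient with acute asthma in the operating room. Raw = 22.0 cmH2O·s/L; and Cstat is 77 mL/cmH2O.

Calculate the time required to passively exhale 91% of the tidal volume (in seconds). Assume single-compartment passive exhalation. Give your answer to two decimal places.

4.08

τ = R × C = 22.0 × 77 mL/cmH2O = 22.0 × 0.077 L/cmH2O = 1.694 s.
Exhaled fraction f = 1 − e^(−t/τ) → t = −τ·ln(1 − f) = −1.694·ln(0.09) = 4.079 s.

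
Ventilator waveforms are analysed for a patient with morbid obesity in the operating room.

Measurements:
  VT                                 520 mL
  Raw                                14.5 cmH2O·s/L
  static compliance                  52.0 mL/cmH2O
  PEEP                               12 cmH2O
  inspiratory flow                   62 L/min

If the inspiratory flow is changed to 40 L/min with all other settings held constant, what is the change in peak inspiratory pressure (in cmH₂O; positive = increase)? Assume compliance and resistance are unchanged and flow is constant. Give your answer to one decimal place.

Flow: 62 L/min ÷ 60 = 1.0333 L/s.
New flow: 40 L/min ÷ 60 = 0.6667 L/s.
PIP = Vt/C + R·V̇ + PEEP (constant-flow equation of motion).
Only the resistive term changes: ΔPIP = R × ΔV̇ = 14.5 × (0.6667 − 1.0333) = 14.5 × -0.3666 = -5.316 cmH2O.

-5.3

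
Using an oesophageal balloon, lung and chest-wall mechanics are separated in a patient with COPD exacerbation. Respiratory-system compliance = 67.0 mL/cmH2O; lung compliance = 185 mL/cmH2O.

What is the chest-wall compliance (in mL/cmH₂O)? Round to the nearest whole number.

1/Ccw = 1/Crs − 1/CL.
1/Ccw = 1/67.0 − 1/185 = 0.00952.
Ccw = 105.04 mL/cmH2O.

105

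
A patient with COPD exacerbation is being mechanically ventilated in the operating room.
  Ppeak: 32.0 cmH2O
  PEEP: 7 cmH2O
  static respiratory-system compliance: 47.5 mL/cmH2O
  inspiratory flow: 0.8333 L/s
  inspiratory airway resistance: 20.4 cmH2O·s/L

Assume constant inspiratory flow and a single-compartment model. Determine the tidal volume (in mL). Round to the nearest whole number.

Equation of motion (constant flow): PIP = Vt/C + R·V̇ + PEEP.
Vt/C = PIP − R·V̇ − PEEP = 32.0 − 16.999 − 7 = 8.001 cmH2O.
Vt = C × 8.001 = 47.5 × 8.001 = 380.05 mL.

380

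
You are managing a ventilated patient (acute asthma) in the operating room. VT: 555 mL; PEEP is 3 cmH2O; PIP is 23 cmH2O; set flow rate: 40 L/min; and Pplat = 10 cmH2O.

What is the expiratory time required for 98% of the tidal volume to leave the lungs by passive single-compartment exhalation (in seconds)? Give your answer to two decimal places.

6.05

Flow: 40 L/min ÷ 60 = 0.6667 L/s.
R = (PIP − Pplat)/V̇ = (23 − 10) / 0.6667 = 13.0/0.6667 = 19.499 cmH2O·s/L.
C = Vt/(Pplat − PEEP) = 555.0 / (10 − 3) = 555.0/7.0 = 79.286 mL/cmH2O.
τ = R × C = 19.499 × 0.07929 L/cmH2O = 1.546 s.
t = −τ·ln(1 − 0.98) = −1.546·ln(0.02) = 6.048 s.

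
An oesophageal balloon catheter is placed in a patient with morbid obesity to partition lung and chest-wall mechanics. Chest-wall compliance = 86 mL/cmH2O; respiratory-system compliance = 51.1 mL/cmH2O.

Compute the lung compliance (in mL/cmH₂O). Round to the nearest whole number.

1/CL = 1/Crs − 1/Ccw.
1/CL = 1/51.1 − 1/86 = 0.007942.
CL = 125.91 mL/cmH2O.

126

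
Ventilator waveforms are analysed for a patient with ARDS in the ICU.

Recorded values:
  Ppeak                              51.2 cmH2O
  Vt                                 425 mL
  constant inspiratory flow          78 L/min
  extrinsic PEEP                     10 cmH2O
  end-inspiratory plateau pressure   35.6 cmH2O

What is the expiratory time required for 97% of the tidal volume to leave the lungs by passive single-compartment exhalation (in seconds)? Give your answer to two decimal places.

Flow: 78 L/min ÷ 60 = 1.3 L/s.
R = (PIP − Pplat)/V̇ = (51.2 − 35.6) / 1.3 = 15.6/1.3 = 12.0 cmH2O·s/L.
C = Vt/(Pplat − PEEP) = 425.0 / (35.6 − 10) = 425.0/25.6 = 16.602 mL/cmH2O.
τ = R × C = 12.0 × 0.0166 L/cmH2O = 0.1992 s.
t = −τ·ln(1 − 0.97) = −0.1992·ln(0.03) = 0.6985 s.

0.70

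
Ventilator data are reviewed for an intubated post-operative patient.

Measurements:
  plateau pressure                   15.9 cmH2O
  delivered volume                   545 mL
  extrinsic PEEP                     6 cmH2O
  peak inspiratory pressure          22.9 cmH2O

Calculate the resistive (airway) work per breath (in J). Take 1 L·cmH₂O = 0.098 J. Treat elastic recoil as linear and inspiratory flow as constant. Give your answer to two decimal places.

With constant inspiratory flow the resistive pressure is constant at PIP − Pplat = 22.9 − 15.9 = 7.0 cmH2O, so resistive work = 7.0 × 0.545 = 3.815 L·cmH2O.
× 0.098 J/(L·cmH2O) → 0.3739 J.

0.37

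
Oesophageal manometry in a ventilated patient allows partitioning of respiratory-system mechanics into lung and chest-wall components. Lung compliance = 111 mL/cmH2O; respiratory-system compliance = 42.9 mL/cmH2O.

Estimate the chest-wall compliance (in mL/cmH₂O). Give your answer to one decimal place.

1/Ccw = 1/Crs − 1/CL.
1/Ccw = 1/42.9 − 1/111 = 0.0143.
Ccw = 69.93 mL/cmH2O.

69.9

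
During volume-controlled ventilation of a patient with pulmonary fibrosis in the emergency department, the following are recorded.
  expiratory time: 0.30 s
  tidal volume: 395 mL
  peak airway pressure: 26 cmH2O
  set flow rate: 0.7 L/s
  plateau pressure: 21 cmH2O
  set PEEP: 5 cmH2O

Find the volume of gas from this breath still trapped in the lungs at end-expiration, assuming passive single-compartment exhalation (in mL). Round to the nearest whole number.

72

R = (PIP − Pplat)/V̇ = (26 − 21) / 0.7 = 5.0/0.7 = 7.143 cmH2O·s/L.
C = Vt/(Pplat − PEEP) = 395.0 / (21 − 5) = 395.0/16.0 = 24.688 mL/cmH2O.
τ = R × C = 7.143 × 0.02469 L/cmH2O = 0.1764 s.
Fraction remaining = e^(−Te/τ) = e^(−0.30/0.1764) = 0.1826.
Trapped volume = 395.0 × 0.1826 = 72.127 mL.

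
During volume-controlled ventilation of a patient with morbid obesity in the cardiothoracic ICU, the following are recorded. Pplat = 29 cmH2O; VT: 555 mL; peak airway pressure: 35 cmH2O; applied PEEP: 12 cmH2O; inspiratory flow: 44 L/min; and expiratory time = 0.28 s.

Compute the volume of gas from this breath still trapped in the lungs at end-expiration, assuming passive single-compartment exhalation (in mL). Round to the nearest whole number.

195

Flow: 44 L/min ÷ 60 = 0.7333 L/s.
R = (PIP − Pplat)/V̇ = (35 − 29) / 0.7333 = 6.0/0.7333 = 8.182 cmH2O·s/L.
C = Vt/(Pplat − PEEP) = 555.0 / (29 − 12) = 555.0/17.0 = 32.647 mL/cmH2O.
τ = R × C = 8.182 × 0.03265 L/cmH2O = 0.2671 s.
Fraction remaining = e^(−Te/τ) = e^(−0.28/0.2671) = 0.3505.
Trapped volume = 555.0 × 0.3505 = 194.53 mL.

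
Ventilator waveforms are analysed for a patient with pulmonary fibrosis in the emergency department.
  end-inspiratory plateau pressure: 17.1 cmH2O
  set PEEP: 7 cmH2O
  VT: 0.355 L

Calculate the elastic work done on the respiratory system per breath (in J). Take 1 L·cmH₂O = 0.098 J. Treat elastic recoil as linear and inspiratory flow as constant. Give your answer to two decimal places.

0.18

Elastic work ≈ ½ × (Pplat − PEEP) × Vt = 0.5 × (17.1 − 7) × 0.355 L = 0.5 × 10.1 × 0.355 = 1.793 L·cmH2O.
× 0.098 J/(L·cmH2O) → 0.1757 J.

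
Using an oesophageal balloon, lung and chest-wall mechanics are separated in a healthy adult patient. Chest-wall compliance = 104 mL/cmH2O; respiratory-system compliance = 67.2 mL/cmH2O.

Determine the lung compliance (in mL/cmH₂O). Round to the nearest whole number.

1/CL = 1/Crs − 1/Ccw.
1/CL = 1/67.2 − 1/104 = 0.005266.
CL = 189.9 mL/cmH2O.

190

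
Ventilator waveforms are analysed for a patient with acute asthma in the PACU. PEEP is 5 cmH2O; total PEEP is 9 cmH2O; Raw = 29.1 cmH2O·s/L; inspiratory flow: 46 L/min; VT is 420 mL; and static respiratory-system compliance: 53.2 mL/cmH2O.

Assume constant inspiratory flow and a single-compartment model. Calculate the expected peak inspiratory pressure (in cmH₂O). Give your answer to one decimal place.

39.2

Flow: 46 L/min ÷ 60 = 0.7667 L/s.
Total PEEP = 9 cmH2O (set 5 + intrinsic 4); this is the baseline alveolar pressure.
Equation of motion (constant flow): PIP = Vt/C + R·V̇ + PEEP.
PIP = 420/53.2 + 29.1×0.7667 + 9 = 7.895 + 22.311 + 9 = 39.206 cmH2O.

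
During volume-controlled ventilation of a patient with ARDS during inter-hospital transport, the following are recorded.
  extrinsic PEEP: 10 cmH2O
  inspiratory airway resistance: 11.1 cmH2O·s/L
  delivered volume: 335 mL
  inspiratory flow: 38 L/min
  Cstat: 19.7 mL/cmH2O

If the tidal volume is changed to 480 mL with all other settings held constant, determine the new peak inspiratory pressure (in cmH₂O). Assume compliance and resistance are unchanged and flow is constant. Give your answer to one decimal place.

Flow: 38 L/min ÷ 60 = 0.6333 L/s.
PIP = Vt/C + R·V̇ + PEEP (constant-flow equation of motion).
Only the elastic term changes: ΔPIP = ΔVt / C = (480 − 335) / 19.7 = 7.36 cmH2O.
Original PIP = 335/19.7 + 11.1×0.6333 + 10 = 34.035 cmH2O; new PIP = 34.035 + (7.36) = 41.395 cmH2O.

41.4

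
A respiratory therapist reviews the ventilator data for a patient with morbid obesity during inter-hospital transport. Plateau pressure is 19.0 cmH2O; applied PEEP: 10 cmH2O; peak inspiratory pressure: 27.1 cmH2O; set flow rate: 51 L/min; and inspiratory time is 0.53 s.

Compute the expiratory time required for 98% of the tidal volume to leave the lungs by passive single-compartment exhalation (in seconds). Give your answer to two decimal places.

Flow: 51 L/min ÷ 60 = 0.85 L/s.
Vt = flow × Ti = 0.85 L/s × 0.53 s × 1000 mL/L = 450.5 mL.
R = (PIP − Pplat)/V̇ = (27.1 − 19.0) / 0.85 = 8.1/0.85 = 9.529 cmH2O·s/L.
C = Vt/(Pplat − PEEP) = 450.5 / (19.0 − 10) = 450.5/9.0 = 50.056 mL/cmH2O.
τ = R × C = 9.529 × 0.05006 L/cmH2O = 0.477 s.
t = −τ·ln(1 − 0.98) = −0.477·ln(0.02) = 1.866 s.

1.87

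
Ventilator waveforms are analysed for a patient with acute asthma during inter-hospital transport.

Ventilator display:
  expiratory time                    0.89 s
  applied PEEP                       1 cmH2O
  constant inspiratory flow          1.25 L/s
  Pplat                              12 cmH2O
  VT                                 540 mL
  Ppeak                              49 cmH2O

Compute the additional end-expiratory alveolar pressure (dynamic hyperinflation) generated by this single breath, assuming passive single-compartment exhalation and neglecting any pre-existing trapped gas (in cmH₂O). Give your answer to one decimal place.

R = (PIP − Pplat)/V̇ = (49 − 12) / 1.25 = 37.0/1.25 = 29.6 cmH2O·s/L.
C = Vt/(Pplat − PEEP) = 540.0 / (12 − 1) = 540.0/11.0 = 49.091 mL/cmH2O.
τ = R × C = 29.6 × 0.04909 L/cmH2O = 1.453 s.
Fraction remaining = e^(−Te/τ) = e^(−0.89/1.453) = 0.542; trapped volume = 540.0 × 0.542 = 292.68 mL.
Additional alveolar pressure from trapping ≈ V_trapped / C = 292.68 / 49.091 = 5.962 cmH2O.

6.0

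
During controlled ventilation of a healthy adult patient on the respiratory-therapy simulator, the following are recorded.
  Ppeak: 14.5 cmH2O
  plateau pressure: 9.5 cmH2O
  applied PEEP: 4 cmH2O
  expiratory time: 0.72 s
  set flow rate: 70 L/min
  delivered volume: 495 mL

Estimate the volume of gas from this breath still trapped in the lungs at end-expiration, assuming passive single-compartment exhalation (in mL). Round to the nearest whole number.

Flow: 70 L/min ÷ 60 = 1.1667 L/s.
R = (PIP − Pplat)/V̇ = (14.5 − 9.5) / 1.1667 = 5.0/1.1667 = 4.286 cmH2O·s/L.
C = Vt/(Pplat − PEEP) = 495.0 / (9.5 − 4) = 495.0/5.5 = 90.0 mL/cmH2O.
τ = R × C = 4.286 × 0.09 L/cmH2O = 0.3857 s.
Fraction remaining = e^(−Te/τ) = e^(−0.72/0.3857) = 0.1546.
Trapped volume = 495.0 × 0.1546 = 76.527 mL.

77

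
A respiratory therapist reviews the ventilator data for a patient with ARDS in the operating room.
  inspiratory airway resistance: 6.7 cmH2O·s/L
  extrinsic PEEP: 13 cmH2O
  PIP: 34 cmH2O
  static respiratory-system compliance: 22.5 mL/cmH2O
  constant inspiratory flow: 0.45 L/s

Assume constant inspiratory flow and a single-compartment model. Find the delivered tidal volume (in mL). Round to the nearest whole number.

Equation of motion (constant flow): PIP = Vt/C + R·V̇ + PEEP.
Vt/C = PIP − R·V̇ − PEEP = 34 − 3.015 − 13 = 17.985 cmH2O.
Vt = C × 17.985 = 22.5 × 17.985 = 404.66 mL.

405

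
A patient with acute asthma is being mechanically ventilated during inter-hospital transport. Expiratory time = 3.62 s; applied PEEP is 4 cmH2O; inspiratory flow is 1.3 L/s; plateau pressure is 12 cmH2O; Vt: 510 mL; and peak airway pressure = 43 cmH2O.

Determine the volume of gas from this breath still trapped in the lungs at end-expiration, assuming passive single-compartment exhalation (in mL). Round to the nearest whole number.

R = (PIP − Pplat)/V̇ = (43 − 12) / 1.3 = 31.0/1.3 = 23.846 cmH2O·s/L.
C = Vt/(Pplat − PEEP) = 510.0 / (12 − 4) = 510.0/8.0 = 63.75 mL/cmH2O.
τ = R × C = 23.846 × 0.06375 L/cmH2O = 1.52 s.
Fraction remaining = e^(−Te/τ) = e^(−3.62/1.52) = 0.0924.
Trapped volume = 510.0 × 0.0924 = 47.124 mL.

47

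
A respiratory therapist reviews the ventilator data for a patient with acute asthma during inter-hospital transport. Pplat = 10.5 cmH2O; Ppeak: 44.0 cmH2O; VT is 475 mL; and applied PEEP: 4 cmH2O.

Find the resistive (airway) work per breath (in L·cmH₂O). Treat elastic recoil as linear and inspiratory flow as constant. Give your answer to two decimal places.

15.91

With constant inspiratory flow the resistive pressure is constant at PIP − Pplat = 44.0 − 10.5 = 33.5 cmH2O, so resistive work = 33.5 × 0.475 = 15.913 L·cmH2O.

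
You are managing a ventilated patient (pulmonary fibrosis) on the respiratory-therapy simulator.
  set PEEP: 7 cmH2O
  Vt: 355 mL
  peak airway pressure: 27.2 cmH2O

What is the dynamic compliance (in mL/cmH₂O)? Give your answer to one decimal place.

Dynamic compliance = Vt / (PIP − PEEP) = 355 / (27.2 − 7) = 355 / 20.2 = 17.574 mL/cmH2O.

17.6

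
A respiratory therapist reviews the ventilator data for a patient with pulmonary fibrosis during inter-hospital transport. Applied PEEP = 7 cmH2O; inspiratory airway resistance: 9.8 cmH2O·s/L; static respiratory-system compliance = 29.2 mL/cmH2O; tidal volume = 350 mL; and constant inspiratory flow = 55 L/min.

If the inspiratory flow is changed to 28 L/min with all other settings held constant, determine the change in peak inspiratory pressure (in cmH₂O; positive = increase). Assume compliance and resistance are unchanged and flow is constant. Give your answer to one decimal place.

Flow: 55 L/min ÷ 60 = 0.9167 L/s.
New flow: 28 L/min ÷ 60 = 0.4667 L/s.
PIP = Vt/C + R·V̇ + PEEP (constant-flow equation of motion).
Only the resistive term changes: ΔPIP = R × ΔV̇ = 9.8 × (0.4667 − 0.9167) = 9.8 × -0.45 = -4.41 cmH2O.

-4.4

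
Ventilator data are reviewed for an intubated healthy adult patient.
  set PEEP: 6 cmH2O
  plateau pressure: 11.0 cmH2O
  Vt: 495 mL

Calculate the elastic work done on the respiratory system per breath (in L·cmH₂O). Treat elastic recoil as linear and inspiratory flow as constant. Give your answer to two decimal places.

Elastic work ≈ ½ × (Pplat − PEEP) × Vt = 0.5 × (11.0 − 6) × 0.495 L = 0.5 × 5.0 × 0.495 = 1.238 L·cmH2O.

1.24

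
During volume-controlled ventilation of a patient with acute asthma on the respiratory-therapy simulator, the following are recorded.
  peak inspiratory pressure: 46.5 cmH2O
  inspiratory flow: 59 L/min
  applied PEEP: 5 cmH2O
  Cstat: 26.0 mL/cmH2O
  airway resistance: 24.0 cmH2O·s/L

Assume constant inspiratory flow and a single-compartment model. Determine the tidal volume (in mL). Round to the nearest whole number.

465

Flow: 59 L/min ÷ 60 = 0.9833 L/s.
Equation of motion (constant flow): PIP = Vt/C + R·V̇ + PEEP.
Vt/C = PIP − R·V̇ − PEEP = 46.5 − 23.599 − 5 = 17.901 cmH2O.
Vt = C × 17.901 = 26.0 × 17.901 = 465.43 mL.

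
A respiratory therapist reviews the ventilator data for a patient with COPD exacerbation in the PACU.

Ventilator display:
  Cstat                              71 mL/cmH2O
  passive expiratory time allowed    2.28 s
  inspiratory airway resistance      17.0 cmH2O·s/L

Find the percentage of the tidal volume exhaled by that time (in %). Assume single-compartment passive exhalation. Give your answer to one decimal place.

τ = R × C = 17.0 × 71 mL/cmH2O = 17.0 × 0.071 L/cmH2O = 1.207 s.
Passive exhalation: V(t)/V₀ = e^(−t/τ) = e^(−2.28/1.207) = 0.1512.
Fraction exhaled = 1 − 0.1512 = 0.8488 → 84.88%.

84.9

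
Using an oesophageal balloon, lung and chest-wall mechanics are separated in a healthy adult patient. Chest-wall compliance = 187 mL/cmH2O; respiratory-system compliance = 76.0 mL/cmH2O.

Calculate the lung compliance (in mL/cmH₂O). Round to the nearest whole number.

1/CL = 1/Crs − 1/Ccw.
1/CL = 1/76.0 − 1/187 = 0.00781.
CL = 128.04 mL/cmH2O.

128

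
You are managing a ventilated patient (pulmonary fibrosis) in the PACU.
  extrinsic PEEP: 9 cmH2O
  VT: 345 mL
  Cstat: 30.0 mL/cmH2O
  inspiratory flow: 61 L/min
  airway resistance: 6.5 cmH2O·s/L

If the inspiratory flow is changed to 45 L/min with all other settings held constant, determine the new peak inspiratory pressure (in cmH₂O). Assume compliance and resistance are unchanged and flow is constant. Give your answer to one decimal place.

Flow: 61 L/min ÷ 60 = 1.0167 L/s.
New flow: 45 L/min ÷ 60 = 0.75 L/s.
PIP = Vt/C + R·V̇ + PEEP (constant-flow equation of motion).
Only the resistive term changes: ΔPIP = R × ΔV̇ = 6.5 × (0.75 − 1.0167) = 6.5 × -0.2667 = -1.734 cmH2O.
Original PIP = 345/30.0 + 6.5×1.0167 + 9 = 27.109 cmH2O; new PIP = 27.109 + (-1.734) = 25.375 cmH2O.

25.4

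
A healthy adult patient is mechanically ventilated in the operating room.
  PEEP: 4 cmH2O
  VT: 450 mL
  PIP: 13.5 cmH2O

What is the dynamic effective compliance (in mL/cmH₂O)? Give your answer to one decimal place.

Dynamic compliance = Vt / (PIP − PEEP) = 450 / (13.5 − 4) = 450 / 9.5 = 47.368 mL/cmH2O.

47.4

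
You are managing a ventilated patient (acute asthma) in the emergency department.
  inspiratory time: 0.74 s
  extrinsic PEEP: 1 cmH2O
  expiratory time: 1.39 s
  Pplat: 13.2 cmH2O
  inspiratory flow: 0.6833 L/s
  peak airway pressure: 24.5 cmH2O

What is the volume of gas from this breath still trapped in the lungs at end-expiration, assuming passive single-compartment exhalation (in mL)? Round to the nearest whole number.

67

Vt = flow × Ti = 0.6833 L/s × 0.74 s × 1000 mL/L = 505.64 mL.
R = (PIP − Pplat)/V̇ = (24.5 − 13.2) / 0.6833 = 11.3/0.6833 = 16.537 cmH2O·s/L.
C = Vt/(Pplat − PEEP) = 505.64 / (13.2 − 1) = 505.64/12.2 = 41.446 mL/cmH2O.
τ = R × C = 16.537 × 0.04145 L/cmH2O = 0.6855 s.
Fraction remaining = e^(−Te/τ) = e^(−1.39/0.6855) = 0.1316.
Trapped volume = 505.64 × 0.1316 = 66.542 mL.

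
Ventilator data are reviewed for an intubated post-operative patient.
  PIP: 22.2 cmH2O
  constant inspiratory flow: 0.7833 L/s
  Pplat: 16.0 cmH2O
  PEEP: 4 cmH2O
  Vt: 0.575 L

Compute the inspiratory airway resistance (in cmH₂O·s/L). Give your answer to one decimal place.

7.9

Raw = (PIP − Pplat) / flow = (22.2 − 16.0) / 0.7833 = 6.2 / 0.7833 = 7.915 cmH2O·s/L.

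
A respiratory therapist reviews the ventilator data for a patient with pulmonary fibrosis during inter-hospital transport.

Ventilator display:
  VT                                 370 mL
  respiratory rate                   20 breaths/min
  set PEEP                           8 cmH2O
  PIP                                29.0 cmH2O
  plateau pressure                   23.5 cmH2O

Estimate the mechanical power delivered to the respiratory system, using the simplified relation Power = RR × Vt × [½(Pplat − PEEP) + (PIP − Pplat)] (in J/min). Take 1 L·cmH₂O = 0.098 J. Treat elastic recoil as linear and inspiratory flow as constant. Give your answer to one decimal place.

Per-breath work = Vt × [½(Pplat−PEEP) + (PIP−Pplat)] = 0.370 × [0.5×15.5 + 5.5] = 0.370 × 13.25 = 4.903 L·cmH2O.
Power = 20 × 4.903 = 98.06 L·cmH2O/min.
× 0.098 J/(L·cmH2O) → 9.61 J/min.

9.6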